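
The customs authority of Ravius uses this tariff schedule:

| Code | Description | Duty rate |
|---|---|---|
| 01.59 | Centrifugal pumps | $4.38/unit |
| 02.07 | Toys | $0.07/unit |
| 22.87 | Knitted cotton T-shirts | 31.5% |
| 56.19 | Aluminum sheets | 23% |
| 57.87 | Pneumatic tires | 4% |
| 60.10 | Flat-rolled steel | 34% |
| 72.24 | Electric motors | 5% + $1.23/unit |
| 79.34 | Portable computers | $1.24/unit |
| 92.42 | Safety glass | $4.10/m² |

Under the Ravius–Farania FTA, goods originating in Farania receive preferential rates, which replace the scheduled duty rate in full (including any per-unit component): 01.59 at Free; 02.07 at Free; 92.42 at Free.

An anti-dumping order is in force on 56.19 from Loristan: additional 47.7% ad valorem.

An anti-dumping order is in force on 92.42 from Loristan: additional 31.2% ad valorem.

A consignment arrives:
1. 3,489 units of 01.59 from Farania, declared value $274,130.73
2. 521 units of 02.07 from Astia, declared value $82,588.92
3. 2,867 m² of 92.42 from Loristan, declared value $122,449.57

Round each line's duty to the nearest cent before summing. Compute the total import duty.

Line 1 (01.59, Farania, 3,489 units, $274,130.73):
Base rate for 01.59 is $4.38/unit.
Origin Farania qualifies under the Ravius–Farania agreement and 01.59 is covered: preferential rate Free applies instead.
Duty = $274,130.73 × 0% = $0.00.
Line 2 (02.07, Astia, 521 units, $82,588.92):
Base rate for 02.07 is $0.07/unit.
02.07 has an FTA preferential rate, but origin Astia is not Farania; base rate stands.
Duty = 521 × $0.07 = $36.47.
Line 3 (92.42, Loristan, 2,867 m², $122,449.57):
Base rate for 92.42 is $4.10/m².
92.42 has an FTA preferential rate, but origin Loristan is not Farania; base rate stands.
Additional duty on 92.42 from Loristan: +31.2% ad valorem. Applied ad valorem rate = 31.2%.
Duty = $122,449.57 × 31.2% + 2,867 × $4.10 = $49,958.97.
Total = $0.00 + $36.47 + $49,958.97 = $49,995.44.

$49,995.44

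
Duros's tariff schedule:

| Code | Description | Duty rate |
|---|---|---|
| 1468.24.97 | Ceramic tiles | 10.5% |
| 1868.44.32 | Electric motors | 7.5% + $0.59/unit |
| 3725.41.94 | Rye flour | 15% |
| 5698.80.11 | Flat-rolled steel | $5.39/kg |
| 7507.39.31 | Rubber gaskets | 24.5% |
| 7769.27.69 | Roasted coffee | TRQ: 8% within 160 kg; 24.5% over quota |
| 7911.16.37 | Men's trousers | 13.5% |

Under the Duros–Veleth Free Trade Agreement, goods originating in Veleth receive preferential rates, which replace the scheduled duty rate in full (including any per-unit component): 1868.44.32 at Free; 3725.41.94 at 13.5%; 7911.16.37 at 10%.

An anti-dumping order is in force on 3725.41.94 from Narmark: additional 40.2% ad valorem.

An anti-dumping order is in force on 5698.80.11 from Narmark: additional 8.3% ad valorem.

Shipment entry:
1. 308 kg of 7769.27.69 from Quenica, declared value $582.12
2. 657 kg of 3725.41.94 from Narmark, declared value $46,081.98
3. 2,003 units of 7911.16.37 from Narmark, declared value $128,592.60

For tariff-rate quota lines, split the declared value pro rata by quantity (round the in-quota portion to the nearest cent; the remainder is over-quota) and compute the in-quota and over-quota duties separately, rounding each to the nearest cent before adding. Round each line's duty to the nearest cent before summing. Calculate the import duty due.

Line 1 (7769.27.69, Quenica, 308 kg, $582.12):
Code 7769.27.69 is under a tariff-rate quota (threshold 160 kg). In-quota: 160 kg at 8%; over-quota: 148 kg at 24.5%.
Pro-rata value split: in-quota = $582.12 × 160/308 = $302.40; over-quota = $582.12 − $302.40 = $279.72.
In-quota duty = $302.40 × 8% = $24.19. Over-quota duty = $279.72 × 24.5% = $68.53.
Line duty = $24.19 + $68.53 = $92.72.
Line 2 (3725.41.94, Narmark, 657 kg, $46,081.98):
Base rate for 3725.41.94 is 15%.
3725.41.94 has an FTA preferential rate, but origin Narmark is not Veleth; base rate stands.
Additional duty on 3725.41.94 from Narmark: +40.2%. Applied ad valorem rate: 15% + 40.2% = 55.2%.
Duty = $46,081.98 × 55.2% = $25,437.25.
Line 3 (7911.16.37, Narmark, 2,003 units, $128,592.60):
Base rate for 7911.16.37 is 13.5%.
7911.16.37 has an FTA preferential rate, but origin Narmark is not Veleth; base rate stands.
Duty = $128,592.60 × 13.5% = $17,360.00.
Total = $92.72 + $25,437.25 + $17,360.00 = $42,889.97.

$42,889.97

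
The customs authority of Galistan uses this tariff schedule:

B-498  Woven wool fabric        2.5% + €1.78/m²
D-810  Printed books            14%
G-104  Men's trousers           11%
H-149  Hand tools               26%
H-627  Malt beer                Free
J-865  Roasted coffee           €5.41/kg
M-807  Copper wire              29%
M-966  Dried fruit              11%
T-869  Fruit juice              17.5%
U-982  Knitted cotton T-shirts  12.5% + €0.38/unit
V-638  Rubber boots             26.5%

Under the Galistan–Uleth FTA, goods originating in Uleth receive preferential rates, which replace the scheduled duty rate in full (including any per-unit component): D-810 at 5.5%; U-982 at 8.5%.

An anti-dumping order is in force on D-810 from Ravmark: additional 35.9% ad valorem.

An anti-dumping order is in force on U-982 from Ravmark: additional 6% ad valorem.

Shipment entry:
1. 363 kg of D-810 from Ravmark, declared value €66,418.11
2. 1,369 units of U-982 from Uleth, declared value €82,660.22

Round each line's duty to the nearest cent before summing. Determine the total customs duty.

Line 1 (D-810, Ravmark, 363 kg, €66,418.11):
Base rate for D-810 is 14%.
D-810 has an FTA preferential rate, but origin Ravmark is not Uleth; base rate stands.
Additional duty on D-810 from Ravmark: +35.9%. Applied ad valorem rate: 14% + 35.9% = 49.9%.
Duty = €66,418.11 × 49.9% = €33,142.64.
Line 2 (U-982, Uleth, 1,369 units, €82,660.22):
Base rate for U-982 is 12.5% + €0.38/unit.
Origin Uleth qualifies under the Galistan–Uleth agreement and U-982 is covered: preferential rate 8.5% applies instead.
The additional-duty order on U-982 targets Ravmark, not Uleth; it does not apply.
Duty = €82,660.22 × 8.5% = €7,026.12.
Total = €33,142.64 + €7,026.12 = €40,168.76.

€40,168.76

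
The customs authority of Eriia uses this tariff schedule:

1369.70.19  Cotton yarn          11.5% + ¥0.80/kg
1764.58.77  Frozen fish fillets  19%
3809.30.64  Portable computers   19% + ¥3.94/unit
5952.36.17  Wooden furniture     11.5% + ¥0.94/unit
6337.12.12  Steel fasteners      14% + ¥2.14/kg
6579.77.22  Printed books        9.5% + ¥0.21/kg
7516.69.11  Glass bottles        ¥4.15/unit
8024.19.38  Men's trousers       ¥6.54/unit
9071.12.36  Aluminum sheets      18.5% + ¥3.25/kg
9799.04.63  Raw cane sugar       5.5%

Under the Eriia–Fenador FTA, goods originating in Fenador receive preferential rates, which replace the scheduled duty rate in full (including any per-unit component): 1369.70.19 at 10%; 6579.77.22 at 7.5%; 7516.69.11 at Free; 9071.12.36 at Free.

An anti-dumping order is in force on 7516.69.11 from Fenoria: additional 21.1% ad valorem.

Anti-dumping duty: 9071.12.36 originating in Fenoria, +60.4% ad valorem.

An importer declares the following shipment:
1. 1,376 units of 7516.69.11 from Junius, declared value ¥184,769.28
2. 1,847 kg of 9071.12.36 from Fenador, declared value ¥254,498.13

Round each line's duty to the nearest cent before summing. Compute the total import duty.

¥5,710.40

Line 1 (7516.69.11, Junius, 1,376 units, ¥184,769.28):
Base rate for 7516.69.11 is ¥4.15/unit.
7516.69.11 has an FTA preferential rate, but origin Junius is not Fenador; base rate stands.
The additional-duty order on 7516.69.11 targets Fenoria, not Junius; it does not apply.
Duty = 1,376 × ¥4.15 = ¥5,710.40.
Line 2 (9071.12.36, Fenador, 1,847 kg, ¥254,498.13):
Base rate for 9071.12.36 is 18.5% + ¥3.25/kg.
Origin Fenador qualifies under the Eriia–Fenador agreement and 9071.12.36 is covered: preferential rate Free applies instead.
The additional-duty order on 9071.12.36 targets Fenoria, not Fenador; it does not apply.
Duty = ¥254,498.13 × 0% = ¥0.00.
Total = ¥5,710.40 + ¥0.00 = ¥5,710.40.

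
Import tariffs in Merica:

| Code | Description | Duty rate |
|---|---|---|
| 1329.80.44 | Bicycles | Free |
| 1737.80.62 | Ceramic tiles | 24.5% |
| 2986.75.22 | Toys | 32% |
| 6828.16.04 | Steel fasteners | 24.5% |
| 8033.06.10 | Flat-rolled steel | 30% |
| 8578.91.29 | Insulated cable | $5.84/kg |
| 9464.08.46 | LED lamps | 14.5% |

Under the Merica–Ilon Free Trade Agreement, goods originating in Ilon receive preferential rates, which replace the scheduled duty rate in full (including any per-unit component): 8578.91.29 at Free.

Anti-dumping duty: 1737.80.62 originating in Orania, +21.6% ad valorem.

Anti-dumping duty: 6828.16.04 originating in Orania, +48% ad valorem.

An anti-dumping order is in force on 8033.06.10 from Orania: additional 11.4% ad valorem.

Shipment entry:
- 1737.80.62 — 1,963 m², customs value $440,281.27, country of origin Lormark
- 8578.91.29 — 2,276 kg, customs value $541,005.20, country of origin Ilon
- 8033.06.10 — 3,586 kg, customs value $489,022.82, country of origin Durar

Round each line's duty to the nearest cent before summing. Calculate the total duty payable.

$254,575.76

Line 1 (1737.80.62, Lormark, 1,963 m², $440,281.27):
Base rate for 1737.80.62 is 24.5%.
The additional-duty order on 1737.80.62 targets Orania, not Lormark; it does not apply.
Duty = $440,281.27 × 24.5% = $107,868.91.
Line 2 (8578.91.29, Ilon, 2,276 kg, $541,005.20):
Base rate for 8578.91.29 is $5.84/kg.
Origin Ilon qualifies under the Merica–Ilon agreement and 8578.91.29 is covered: preferential rate Free applies instead.
Duty = $541,005.20 × 0% = $0.00.
Line 3 (8033.06.10, Durar, 3,586 kg, $489,022.82):
Base rate for 8033.06.10 is 30%.
The additional-duty order on 8033.06.10 targets Orania, not Durar; it does not apply.
Duty = $489,022.82 × 30% = $146,706.85.
Total = $107,868.91 + $0.00 + $146,706.85 = $254,575.76.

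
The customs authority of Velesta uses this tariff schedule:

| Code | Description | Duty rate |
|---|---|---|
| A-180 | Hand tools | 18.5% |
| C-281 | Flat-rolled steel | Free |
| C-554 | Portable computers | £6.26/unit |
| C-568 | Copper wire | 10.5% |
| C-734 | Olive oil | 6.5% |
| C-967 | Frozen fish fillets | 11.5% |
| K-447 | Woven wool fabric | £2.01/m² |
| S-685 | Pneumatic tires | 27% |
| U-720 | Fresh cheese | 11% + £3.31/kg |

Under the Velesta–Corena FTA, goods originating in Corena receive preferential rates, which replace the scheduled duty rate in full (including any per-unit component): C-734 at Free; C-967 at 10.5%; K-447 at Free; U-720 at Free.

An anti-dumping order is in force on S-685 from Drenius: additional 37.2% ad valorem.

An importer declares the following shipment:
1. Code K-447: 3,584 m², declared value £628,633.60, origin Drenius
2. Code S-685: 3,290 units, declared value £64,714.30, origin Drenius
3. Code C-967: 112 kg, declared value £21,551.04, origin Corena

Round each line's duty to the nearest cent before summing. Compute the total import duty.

Line 1 (K-447, Drenius, 3,584 m², £628,633.60):
Base rate for K-447 is £2.01/m².
K-447 has an FTA preferential rate, but origin Drenius is not Corena; base rate stands.
Duty = 3,584 × £2.01 = £7,203.84.
Line 2 (S-685, Drenius, 3,290 units, £64,714.30):
Base rate for S-685 is 27%.
Additional duty on S-685 from Drenius: +37.2%. Applied ad valorem rate: 27% + 37.2% = 64.2%.
Duty = £64,714.30 × 64.2% = £41,546.58.
Line 3 (C-967, Corena, 112 kg, £21,551.04):
Base rate for C-967 is 11.5%.
Origin Corena qualifies under the Velesta–Corena agreement and C-967 is covered: preferential rate 10.5% applies instead.
Duty = £21,551.04 × 10.5% = £2,262.86.
Total = £7,203.84 + £41,546.58 + £2,262.86 = £51,013.28.

£51,013.28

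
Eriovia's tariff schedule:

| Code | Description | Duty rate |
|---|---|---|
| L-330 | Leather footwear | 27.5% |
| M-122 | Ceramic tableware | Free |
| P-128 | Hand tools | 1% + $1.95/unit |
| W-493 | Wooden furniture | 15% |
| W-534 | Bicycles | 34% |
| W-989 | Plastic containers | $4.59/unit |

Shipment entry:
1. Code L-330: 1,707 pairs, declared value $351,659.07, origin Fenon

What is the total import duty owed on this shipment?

$96,706.24

Line 1 (L-330, Fenon, 1,707 pairs, $351,659.07):
Base rate for L-330 is 27.5%.
Duty = $351,659.07 × 27.5% = $96,706.24.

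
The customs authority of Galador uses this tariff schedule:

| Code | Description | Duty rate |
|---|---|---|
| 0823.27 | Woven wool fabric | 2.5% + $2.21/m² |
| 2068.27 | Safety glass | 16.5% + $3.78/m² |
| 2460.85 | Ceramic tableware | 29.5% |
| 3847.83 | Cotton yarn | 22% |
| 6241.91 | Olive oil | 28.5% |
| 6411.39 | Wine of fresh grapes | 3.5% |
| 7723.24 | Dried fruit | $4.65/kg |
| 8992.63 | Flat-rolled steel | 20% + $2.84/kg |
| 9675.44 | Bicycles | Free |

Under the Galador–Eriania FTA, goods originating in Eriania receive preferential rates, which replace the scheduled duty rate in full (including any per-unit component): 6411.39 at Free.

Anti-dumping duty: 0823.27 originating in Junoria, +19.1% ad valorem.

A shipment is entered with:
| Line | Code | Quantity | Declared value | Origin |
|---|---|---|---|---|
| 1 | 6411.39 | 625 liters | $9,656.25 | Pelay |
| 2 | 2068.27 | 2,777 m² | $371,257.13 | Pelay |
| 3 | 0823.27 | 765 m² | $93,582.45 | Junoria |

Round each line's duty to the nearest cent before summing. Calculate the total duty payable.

Line 1 (6411.39, Pelay, 625 liters, $9,656.25):
Base rate for 6411.39 is 3.5%.
6411.39 has an FTA preferential rate, but origin Pelay is not Eriania; base rate stands.
Duty = $9,656.25 × 3.5% = $337.97.
Line 2 (2068.27, Pelay, 2,777 m², $371,257.13):
Base rate for 2068.27 is 16.5% + $3.78/m².
Duty = $371,257.13 × 16.5% + 2,777 × $3.78 = $71,754.49.
Line 3 (0823.27, Junoria, 765 m², $93,582.45):
Base rate for 0823.27 is 2.5% + $2.21/m².
Additional duty on 0823.27 from Junoria: +19.1%. Applied ad valorem rate: 2.5% + 19.1% = 21.6%.
Duty = $93,582.45 × 21.6% + 765 × $2.21 = $21,904.46.
Total = $337.97 + $71,754.49 + $21,904.46 = $93,996.92.

$93,996.92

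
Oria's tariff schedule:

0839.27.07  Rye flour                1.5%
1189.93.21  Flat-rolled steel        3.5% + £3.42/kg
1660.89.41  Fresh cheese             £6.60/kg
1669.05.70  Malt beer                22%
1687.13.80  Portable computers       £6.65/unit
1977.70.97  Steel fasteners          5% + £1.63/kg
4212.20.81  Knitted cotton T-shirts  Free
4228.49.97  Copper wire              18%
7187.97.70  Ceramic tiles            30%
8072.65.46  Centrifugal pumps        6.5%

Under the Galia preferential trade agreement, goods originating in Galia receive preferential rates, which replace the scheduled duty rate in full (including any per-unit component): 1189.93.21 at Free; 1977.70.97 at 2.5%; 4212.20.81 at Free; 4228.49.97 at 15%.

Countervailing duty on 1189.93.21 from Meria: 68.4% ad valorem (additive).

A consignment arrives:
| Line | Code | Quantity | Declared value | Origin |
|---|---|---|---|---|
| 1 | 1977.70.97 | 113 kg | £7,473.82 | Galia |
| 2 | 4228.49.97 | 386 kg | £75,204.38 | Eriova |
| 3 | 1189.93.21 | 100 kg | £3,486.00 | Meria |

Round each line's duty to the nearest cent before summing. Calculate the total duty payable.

Line 1 (1977.70.97, Galia, 113 kg, £7,473.82):
Base rate for 1977.70.97 is 5% + £1.63/kg.
Origin Galia qualifies under the Oria–Galia agreement and 1977.70.97 is covered: preferential rate 2.5% applies instead.
Duty = £7,473.82 × 2.5% = £186.85.
Line 2 (4228.49.97, Eriova, 386 kg, £75,204.38):
Base rate for 4228.49.97 is 18%.
4228.49.97 has an FTA preferential rate, but origin Eriova is not Galia; base rate stands.
Duty = £75,204.38 × 18% = £13,536.79.
Line 3 (1189.93.21, Meria, 100 kg, £3,486.00):
Base rate for 1189.93.21 is 3.5% + £3.42/kg.
1189.93.21 has an FTA preferential rate, but origin Meria is not Galia; base rate stands.
Additional duty on 1189.93.21 from Meria: +68.4%. Applied ad valorem rate: 3.5% + 68.4% = 71.9%.
Duty = £3,486.00 × 71.9% + 100 × £3.42 = £2,848.43.
Total = £186.85 + £13,536.79 + £2,848.43 = £16,572.07.

£16,572.07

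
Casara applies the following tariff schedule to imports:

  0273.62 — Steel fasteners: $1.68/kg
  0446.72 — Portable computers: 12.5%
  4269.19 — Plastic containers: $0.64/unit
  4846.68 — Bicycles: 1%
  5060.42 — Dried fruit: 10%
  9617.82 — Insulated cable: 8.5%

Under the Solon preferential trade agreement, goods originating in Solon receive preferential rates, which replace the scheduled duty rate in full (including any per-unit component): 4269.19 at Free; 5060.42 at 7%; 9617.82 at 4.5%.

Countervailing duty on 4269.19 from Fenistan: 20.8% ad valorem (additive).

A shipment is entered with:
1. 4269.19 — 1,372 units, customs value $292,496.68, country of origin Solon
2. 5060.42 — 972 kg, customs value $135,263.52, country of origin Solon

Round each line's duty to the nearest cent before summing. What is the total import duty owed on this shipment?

Line 1 (4269.19, Solon, 1,372 units, $292,496.68):
Base rate for 4269.19 is $0.64/unit.
Origin Solon qualifies under the Casara–Solon agreement and 4269.19 is covered: preferential rate Free applies instead.
The additional-duty order on 4269.19 targets Fenistan, not Solon; it does not apply.
Duty = $292,496.68 × 0% = $0.00.
Line 2 (5060.42, Solon, 972 kg, $135,263.52):
Base rate for 5060.42 is 10%.
Origin Solon qualifies under the Casara–Solon agreement and 5060.42 is covered: preferential rate 7% applies instead.
Duty = $135,263.52 × 7% = $9,468.45.
Total = $0.00 + $9,468.45 = $9,468.45.

$9,468.45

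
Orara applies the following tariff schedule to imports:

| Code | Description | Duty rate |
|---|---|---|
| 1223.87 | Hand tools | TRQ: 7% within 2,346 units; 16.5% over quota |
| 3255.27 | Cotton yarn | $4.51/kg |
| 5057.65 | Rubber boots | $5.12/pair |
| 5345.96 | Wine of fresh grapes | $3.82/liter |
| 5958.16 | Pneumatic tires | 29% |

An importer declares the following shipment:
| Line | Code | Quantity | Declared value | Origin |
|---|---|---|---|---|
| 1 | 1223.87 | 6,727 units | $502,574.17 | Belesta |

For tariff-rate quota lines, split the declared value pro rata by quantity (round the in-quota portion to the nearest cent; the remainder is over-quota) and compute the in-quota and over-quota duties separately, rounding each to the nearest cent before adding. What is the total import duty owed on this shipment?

Line 1 (1223.87, Belesta, 6,727 units, $502,574.17):
Code 1223.87 is under a tariff-rate quota (threshold 2,346 units). In-quota: 2,346 units at 7%; over-quota: 4,381 units at 16.5%.
Pro-rata value split: in-quota = $502,574.17 × 2,346/6,727 = $175,269.66; over-quota = $502,574.17 − $175,269.66 = $327,304.51.
In-quota duty = $175,269.66 × 7% = $12,268.88. Over-quota duty = $327,304.51 × 16.5% = $54,005.24.
Line duty = $12,268.88 + $54,005.24 = $66,274.12.

$66,274.12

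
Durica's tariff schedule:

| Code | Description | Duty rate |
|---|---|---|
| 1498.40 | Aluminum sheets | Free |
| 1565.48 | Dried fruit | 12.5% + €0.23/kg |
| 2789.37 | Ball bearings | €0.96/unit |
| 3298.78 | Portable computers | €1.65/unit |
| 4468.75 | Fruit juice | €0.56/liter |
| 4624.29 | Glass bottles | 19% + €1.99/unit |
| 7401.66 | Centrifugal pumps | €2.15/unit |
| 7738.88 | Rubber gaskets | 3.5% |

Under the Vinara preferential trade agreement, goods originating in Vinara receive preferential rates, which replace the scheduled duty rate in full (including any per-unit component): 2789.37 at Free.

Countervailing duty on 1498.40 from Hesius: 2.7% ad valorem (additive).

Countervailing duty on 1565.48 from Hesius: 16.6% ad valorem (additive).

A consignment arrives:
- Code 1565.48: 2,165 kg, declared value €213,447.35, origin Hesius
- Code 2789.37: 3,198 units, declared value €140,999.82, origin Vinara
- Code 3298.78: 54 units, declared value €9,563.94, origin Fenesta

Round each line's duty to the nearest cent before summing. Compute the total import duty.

€62,700.23

Line 1 (1565.48, Hesius, 2,165 kg, €213,447.35):
Base rate for 1565.48 is 12.5% + €0.23/kg.
Additional duty on 1565.48 from Hesius: +16.6%. Applied ad valorem rate: 12.5% + 16.6% = 29.1%.
Duty = €213,447.35 × 29.1% + 2,165 × €0.23 = €62,611.13.
Line 2 (2789.37, Vinara, 3,198 units, €140,999.82):
Base rate for 2789.37 is €0.96/unit.
Origin Vinara qualifies under the Durica–Vinara agreement and 2789.37 is covered: preferential rate Free applies instead.
Duty = €140,999.82 × 0% = €0.00.
Line 3 (3298.78, Fenesta, 54 units, €9,563.94):
Base rate for 3298.78 is €1.65/unit.
Duty = 54 × €1.65 = €89.10.
Total = €62,611.13 + €0.00 + €89.10 = €62,700.23.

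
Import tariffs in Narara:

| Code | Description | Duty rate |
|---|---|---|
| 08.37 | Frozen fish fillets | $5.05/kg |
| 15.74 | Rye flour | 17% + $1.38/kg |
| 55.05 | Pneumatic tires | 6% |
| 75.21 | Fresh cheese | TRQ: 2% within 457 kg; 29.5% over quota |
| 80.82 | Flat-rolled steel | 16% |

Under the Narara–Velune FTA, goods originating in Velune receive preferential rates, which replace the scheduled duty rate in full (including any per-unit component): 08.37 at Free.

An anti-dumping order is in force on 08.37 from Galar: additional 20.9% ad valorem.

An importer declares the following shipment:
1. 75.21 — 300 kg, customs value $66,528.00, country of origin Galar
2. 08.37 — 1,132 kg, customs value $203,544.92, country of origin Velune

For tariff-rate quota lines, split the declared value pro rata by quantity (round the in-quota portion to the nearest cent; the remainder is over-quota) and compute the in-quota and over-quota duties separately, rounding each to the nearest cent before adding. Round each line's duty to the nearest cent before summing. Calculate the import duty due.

Line 1 (75.21, Galar, 300 kg, $66,528.00):
Code 75.21 is under a tariff-rate quota (threshold 457 kg). Quantity 300 kg is within the quota, so the in-quota rate 2% applies to the full value.
Duty = $66,528.00 × 2% = $1,330.56.
Line 2 (08.37, Velune, 1,132 kg, $203,544.92):
Base rate for 08.37 is $5.05/kg.
Origin Velune qualifies under the Narara–Velune agreement and 08.37 is covered: preferential rate Free applies instead.
The additional-duty order on 08.37 targets Galar, not Velune; it does not apply.
Duty = $203,544.92 × 0% = $0.00.
Total = $1,330.56 + $0.00 = $1,330.56.

$1,330.56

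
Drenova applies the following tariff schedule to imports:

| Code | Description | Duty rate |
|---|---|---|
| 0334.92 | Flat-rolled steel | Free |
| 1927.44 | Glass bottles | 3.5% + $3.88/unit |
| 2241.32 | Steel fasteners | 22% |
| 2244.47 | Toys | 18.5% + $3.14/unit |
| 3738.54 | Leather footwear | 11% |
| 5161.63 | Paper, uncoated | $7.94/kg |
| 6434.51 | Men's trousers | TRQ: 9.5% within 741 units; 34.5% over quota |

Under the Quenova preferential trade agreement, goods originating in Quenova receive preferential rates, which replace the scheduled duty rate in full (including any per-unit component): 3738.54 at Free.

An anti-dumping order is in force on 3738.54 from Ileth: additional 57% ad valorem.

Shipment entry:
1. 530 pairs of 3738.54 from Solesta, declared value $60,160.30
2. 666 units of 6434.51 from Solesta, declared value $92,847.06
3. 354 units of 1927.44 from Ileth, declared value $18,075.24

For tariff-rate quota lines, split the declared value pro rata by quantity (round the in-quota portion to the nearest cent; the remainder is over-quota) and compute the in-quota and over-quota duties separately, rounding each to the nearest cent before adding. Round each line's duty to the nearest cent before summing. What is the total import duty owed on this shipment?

$17,444.25

Line 1 (3738.54, Solesta, 530 pairs, $60,160.30):
Base rate for 3738.54 is 11%.
3738.54 has an FTA preferential rate, but origin Solesta is not Quenova; base rate stands.
The additional-duty order on 3738.54 targets Ileth, not Solesta; it does not apply.
Duty = $60,160.30 × 11% = $6,617.63.
Line 2 (6434.51, Solesta, 666 units, $92,847.06):
Code 6434.51 is under a tariff-rate quota (threshold 741 units). Quantity 666 units is within the quota, so the in-quota rate 9.5% applies to the full value.
Duty = $92,847.06 × 9.5% = $8,820.47.
Line 3 (1927.44, Ileth, 354 units, $18,075.24):
Base rate for 1927.44 is 3.5% + $3.88/unit.
Duty = $18,075.24 × 3.5% + 354 × $3.88 = $2,006.15.
Total = $6,617.63 + $8,820.47 + $2,006.15 = $17,444.25.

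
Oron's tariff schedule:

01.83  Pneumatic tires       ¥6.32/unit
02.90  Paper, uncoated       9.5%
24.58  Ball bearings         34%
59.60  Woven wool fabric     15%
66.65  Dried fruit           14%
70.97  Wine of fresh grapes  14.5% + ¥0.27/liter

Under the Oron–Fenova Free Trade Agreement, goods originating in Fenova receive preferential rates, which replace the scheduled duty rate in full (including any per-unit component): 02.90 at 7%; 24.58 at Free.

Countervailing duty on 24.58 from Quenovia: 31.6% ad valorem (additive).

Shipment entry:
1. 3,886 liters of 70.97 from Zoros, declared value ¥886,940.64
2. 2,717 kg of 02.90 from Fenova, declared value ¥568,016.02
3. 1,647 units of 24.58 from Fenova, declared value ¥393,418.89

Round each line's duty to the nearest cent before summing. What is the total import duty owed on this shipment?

¥169,416.73

Line 1 (70.97, Zoros, 3,886 liters, ¥886,940.64):
Base rate for 70.97 is 14.5% + ¥0.27/liter.
Duty = ¥886,940.64 × 14.5% + 3,886 × ¥0.27 = ¥129,655.61.
Line 2 (02.90, Fenova, 2,717 kg, ¥568,016.02):
Base rate for 02.90 is 9.5%.
Origin Fenova qualifies under the Oron–Fenova agreement and 02.90 is covered: preferential rate 7% applies instead.
Duty = ¥568,016.02 × 7% = ¥39,761.12.
Line 3 (24.58, Fenova, 1,647 units, ¥393,418.89):
Base rate for 24.58 is 34%.
Origin Fenova qualifies under the Oron–Fenova agreement and 24.58 is covered: preferential rate Free applies instead.
The additional-duty order on 24.58 targets Quenovia, not Fenova; it does not apply.
Duty = ¥393,418.89 × 0% = ¥0.00.
Total = ¥129,655.61 + ¥39,761.12 + ¥0.00 = ¥169,416.73.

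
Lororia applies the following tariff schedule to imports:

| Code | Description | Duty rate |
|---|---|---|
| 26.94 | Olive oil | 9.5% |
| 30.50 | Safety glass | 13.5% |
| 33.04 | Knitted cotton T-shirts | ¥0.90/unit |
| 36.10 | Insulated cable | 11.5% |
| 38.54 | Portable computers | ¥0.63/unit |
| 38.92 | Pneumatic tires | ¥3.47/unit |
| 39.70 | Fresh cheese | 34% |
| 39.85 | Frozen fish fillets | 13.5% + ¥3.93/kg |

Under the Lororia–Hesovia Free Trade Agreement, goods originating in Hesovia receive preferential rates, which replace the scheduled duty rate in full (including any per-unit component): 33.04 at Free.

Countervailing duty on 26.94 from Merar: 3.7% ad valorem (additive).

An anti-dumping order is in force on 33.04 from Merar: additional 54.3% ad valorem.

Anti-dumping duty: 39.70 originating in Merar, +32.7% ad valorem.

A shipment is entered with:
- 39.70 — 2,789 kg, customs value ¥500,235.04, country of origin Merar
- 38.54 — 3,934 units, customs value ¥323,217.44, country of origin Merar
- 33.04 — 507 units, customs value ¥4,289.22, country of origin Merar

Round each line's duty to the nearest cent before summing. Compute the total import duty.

¥338,920.54

Line 1 (39.70, Merar, 2,789 kg, ¥500,235.04):
Base rate for 39.70 is 34%.
Additional duty on 39.70 from Merar: +32.7%. Applied ad valorem rate: 34% + 32.7% = 66.7%.
Duty = ¥500,235.04 × 66.7% = ¥333,656.77.
Line 2 (38.54, Merar, 3,934 units, ¥323,217.44):
Base rate for 38.54 is ¥0.63/unit.
Duty = 3,934 × ¥0.63 = ¥2,478.42.
Line 3 (33.04, Merar, 507 units, ¥4,289.22):
Base rate for 33.04 is ¥0.90/unit.
33.04 has an FTA preferential rate, but origin Merar is not Hesovia; base rate stands.
Additional duty on 33.04 from Merar: +54.3% ad valorem. Applied ad valorem rate = 54.3%.
Duty = ¥4,289.22 × 54.3% + 507 × ¥0.90 = ¥2,785.35.
Total = ¥333,656.77 + ¥2,478.42 + ¥2,785.35 = ¥338,920.54.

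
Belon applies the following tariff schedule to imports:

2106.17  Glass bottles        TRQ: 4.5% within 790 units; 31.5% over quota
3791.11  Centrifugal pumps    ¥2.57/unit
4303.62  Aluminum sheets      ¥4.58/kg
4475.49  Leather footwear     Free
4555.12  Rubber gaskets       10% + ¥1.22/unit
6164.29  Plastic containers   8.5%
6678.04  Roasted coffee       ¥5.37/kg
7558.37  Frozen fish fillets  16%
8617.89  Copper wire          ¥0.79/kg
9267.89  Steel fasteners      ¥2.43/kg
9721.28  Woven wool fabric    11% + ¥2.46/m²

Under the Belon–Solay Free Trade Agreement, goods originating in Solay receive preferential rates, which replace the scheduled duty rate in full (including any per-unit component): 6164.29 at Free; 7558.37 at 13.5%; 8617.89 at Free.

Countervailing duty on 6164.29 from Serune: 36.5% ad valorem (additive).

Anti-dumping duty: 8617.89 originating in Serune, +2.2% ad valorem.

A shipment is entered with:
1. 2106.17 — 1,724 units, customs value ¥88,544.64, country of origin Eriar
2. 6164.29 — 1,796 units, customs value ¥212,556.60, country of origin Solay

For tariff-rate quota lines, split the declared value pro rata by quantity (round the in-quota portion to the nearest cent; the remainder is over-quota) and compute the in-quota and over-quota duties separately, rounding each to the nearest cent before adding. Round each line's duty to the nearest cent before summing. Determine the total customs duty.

¥16,936.48

Line 1 (2106.17, Eriar, 1,724 units, ¥88,544.64):
Code 2106.17 is under a tariff-rate quota (threshold 790 units). In-quota: 790 units at 4.5%; over-quota: 934 units at 31.5%.
Pro-rata value split: in-quota = ¥88,544.64 × 790/1,724 = ¥40,574.40; over-quota = ¥88,544.64 − ¥40,574.40 = ¥47,970.24.
In-quota duty = ¥40,574.40 × 4.5% = ¥1,825.85. Over-quota duty = ¥47,970.24 × 31.5% = ¥15,110.63.
Line duty = ¥1,825.85 + ¥15,110.63 = ¥16,936.48.
Line 2 (6164.29, Solay, 1,796 units, ¥212,556.60):
Base rate for 6164.29 is 8.5%.
Origin Solay qualifies under the Belon–Solay agreement and 6164.29 is covered: preferential rate Free applies instead.
The additional-duty order on 6164.29 targets Serune, not Solay; it does not apply.
Duty = ¥212,556.60 × 0% = ¥0.00.
Total = ¥16,936.48 + ¥0.00 = ¥16,936.48.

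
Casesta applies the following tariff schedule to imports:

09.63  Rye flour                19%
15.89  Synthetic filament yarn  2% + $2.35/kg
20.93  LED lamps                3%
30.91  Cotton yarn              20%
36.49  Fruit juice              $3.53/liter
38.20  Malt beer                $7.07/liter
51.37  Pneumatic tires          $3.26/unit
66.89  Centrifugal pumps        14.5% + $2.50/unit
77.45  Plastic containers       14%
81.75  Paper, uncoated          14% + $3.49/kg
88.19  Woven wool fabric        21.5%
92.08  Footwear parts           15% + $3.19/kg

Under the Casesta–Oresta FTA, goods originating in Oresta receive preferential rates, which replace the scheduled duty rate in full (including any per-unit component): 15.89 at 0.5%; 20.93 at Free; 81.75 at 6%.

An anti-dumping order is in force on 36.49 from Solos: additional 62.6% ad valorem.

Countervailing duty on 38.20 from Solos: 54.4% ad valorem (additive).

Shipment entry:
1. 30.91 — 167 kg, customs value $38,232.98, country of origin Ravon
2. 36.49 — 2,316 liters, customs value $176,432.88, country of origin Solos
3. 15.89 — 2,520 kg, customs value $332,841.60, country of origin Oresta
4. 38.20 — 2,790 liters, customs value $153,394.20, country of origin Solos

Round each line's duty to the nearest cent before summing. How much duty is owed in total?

$231,105.01

Line 1 (30.91, Ravon, 167 kg, $38,232.98):
Base rate for 30.91 is 20%.
Duty = $38,232.98 × 20% = $7,646.60.
Line 2 (36.49, Solos, 2,316 liters, $176,432.88):
Base rate for 36.49 is $3.53/liter.
Additional duty on 36.49 from Solos: +62.6% ad valorem. Applied ad valorem rate = 62.6%.
Duty = $176,432.88 × 62.6% + 2,316 × $3.53 = $118,622.46.
Line 3 (15.89, Oresta, 2,520 kg, $332,841.60):
Base rate for 15.89 is 2% + $2.35/kg.
Origin Oresta qualifies under the Casesta–Oresta agreement and 15.89 is covered: preferential rate 0.5% applies instead.
Duty = $332,841.60 × 0.5% = $1,664.21.
Line 4 (38.20, Solos, 2,790 liters, $153,394.20):
Base rate for 38.20 is $7.07/liter.
Additional duty on 38.20 from Solos: +54.4% ad valorem. Applied ad valorem rate = 54.4%.
Duty = $153,394.20 × 54.4% + 2,790 × $7.07 = $103,171.74.
Total = $7,646.60 + $118,622.46 + $1,664.21 + $103,171.74 = $231,105.01.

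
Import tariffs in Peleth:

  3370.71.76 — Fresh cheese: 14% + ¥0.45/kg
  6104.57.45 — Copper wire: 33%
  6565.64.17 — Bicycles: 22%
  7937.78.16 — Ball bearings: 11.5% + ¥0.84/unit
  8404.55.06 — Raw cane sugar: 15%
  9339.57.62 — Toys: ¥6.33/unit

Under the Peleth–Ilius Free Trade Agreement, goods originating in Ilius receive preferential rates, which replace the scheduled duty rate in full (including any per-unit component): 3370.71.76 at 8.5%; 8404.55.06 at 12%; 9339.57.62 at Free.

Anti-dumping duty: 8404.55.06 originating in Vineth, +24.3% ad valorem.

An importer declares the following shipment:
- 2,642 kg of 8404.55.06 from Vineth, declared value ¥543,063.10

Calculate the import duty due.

¥213,423.80

Line 1 (8404.55.06, Vineth, 2,642 kg, ¥543,063.10):
Base rate for 8404.55.06 is 15%.
8404.55.06 has an FTA preferential rate, but origin Vineth is not Ilius; base rate stands.
Additional duty on 8404.55.06 from Vineth: +24.3%. Applied ad valorem rate: 15% + 24.3% = 39.3%.
Duty = ¥543,063.10 × 39.3% = ¥213,423.80.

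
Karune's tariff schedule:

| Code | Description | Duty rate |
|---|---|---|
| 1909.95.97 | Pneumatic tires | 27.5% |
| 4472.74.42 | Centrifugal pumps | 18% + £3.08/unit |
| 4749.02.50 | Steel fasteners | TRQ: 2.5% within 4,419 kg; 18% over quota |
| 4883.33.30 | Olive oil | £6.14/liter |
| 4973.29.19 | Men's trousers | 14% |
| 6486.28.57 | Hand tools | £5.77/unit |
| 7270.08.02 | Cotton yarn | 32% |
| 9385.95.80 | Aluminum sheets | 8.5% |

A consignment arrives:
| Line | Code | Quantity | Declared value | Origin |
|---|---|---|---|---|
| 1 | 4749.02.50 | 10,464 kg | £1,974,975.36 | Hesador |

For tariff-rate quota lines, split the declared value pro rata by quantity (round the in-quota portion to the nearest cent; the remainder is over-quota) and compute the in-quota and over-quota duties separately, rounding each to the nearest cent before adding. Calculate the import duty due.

£226,219.04

Line 1 (4749.02.50, Hesador, 10,464 kg, £1,974,975.36):
Code 4749.02.50 is under a tariff-rate quota (threshold 4,419 kg). In-quota: 4,419 kg at 2.5%; over-quota: 6,045 kg at 18%.
Pro-rata value split: in-quota = £1,974,975.36 × 4,419/10,464 = £834,042.06; over-quota = £1,974,975.36 − £834,042.06 = £1,140,933.30.
In-quota duty = £834,042.06 × 2.5% = £20,851.05. Over-quota duty = £1,140,933.30 × 18% = £205,367.99.
Line duty = £20,851.05 + £205,367.99 = £226,219.04.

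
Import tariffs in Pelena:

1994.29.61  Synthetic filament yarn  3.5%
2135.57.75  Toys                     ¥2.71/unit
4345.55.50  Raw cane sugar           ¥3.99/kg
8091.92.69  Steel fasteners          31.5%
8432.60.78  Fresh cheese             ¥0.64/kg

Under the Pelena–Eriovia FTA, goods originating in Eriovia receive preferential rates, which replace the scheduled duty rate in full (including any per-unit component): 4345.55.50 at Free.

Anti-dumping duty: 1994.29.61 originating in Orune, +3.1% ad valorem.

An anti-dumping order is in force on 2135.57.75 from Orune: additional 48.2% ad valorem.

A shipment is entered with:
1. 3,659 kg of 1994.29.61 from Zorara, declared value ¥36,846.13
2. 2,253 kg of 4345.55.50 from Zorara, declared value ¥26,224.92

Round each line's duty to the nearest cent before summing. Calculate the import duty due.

Line 1 (1994.29.61, Zorara, 3,659 kg, ¥36,846.13):
Base rate for 1994.29.61 is 3.5%.
The additional-duty order on 1994.29.61 targets Orune, not Zorara; it does not apply.
Duty = ¥36,846.13 × 3.5% = ¥1,289.61.
Line 2 (4345.55.50, Zorara, 2,253 kg, ¥26,224.92):
Base rate for 4345.55.50 is ¥3.99/kg.
4345.55.50 has an FTA preferential rate, but origin Zorara is not Eriovia; base rate stands.
Duty = 2,253 × ¥3.99 = ¥8,989.47.
Total = ¥1,289.61 + ¥8,989.47 = ¥10,279.08.

¥10,279.08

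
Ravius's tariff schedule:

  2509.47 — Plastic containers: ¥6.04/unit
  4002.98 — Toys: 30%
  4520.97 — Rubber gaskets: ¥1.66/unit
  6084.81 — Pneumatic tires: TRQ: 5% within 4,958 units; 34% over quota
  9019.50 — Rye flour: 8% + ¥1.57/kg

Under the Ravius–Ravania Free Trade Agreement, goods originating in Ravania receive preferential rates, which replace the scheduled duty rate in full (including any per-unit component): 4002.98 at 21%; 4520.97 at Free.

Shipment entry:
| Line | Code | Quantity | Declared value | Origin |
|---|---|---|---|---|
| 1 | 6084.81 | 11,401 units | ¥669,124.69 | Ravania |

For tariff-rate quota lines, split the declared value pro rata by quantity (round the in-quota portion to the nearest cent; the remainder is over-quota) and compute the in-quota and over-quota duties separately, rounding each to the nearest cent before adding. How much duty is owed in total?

¥143,116.74

Line 1 (6084.81, Ravania, 11,401 units, ¥669,124.69):
Code 6084.81 is under a tariff-rate quota (threshold 4,958 units). In-quota: 4,958 units at 5%; over-quota: 6,443 units at 34%.
Pro-rata value split: in-quota = ¥669,124.69 × 4,958/11,401 = ¥290,985.02; over-quota = ¥669,124.69 − ¥290,985.02 = ¥378,139.67.
In-quota duty = ¥290,985.02 × 5% = ¥14,549.25. Over-quota duty = ¥378,139.67 × 34% = ¥128,567.49.
Line duty = ¥14,549.25 + ¥128,567.49 = ¥143,116.74.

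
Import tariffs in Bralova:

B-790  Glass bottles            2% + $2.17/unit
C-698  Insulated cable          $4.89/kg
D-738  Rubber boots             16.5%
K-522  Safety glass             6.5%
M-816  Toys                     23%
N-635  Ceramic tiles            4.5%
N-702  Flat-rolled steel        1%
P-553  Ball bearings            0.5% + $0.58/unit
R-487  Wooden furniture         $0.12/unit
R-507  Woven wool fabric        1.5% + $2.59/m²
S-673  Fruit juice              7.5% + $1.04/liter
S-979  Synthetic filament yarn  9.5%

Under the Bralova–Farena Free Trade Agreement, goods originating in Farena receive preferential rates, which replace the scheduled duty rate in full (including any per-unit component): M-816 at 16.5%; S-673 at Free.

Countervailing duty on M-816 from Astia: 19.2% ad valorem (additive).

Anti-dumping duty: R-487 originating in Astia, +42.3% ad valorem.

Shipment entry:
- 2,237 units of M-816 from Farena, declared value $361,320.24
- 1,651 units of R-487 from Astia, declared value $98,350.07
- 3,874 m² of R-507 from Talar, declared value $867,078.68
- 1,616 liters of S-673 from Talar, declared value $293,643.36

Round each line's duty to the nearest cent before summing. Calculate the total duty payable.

Line 1 (M-816, Farena, 2,237 units, $361,320.24):
Base rate for M-816 is 23%.
Origin Farena qualifies under the Bralova–Farena agreement and M-816 is covered: preferential rate 16.5% applies instead.
The additional-duty order on M-816 targets Astia, not Farena; it does not apply.
Duty = $361,320.24 × 16.5% = $59,617.84.
Line 2 (R-487, Astia, 1,651 units, $98,350.07):
Base rate for R-487 is $0.12/unit.
Additional duty on R-487 from Astia: +42.3% ad valorem. Applied ad valorem rate = 42.3%.
Duty = $98,350.07 × 42.3% + 1,651 × $0.12 = $41,800.20.
Line 3 (R-507, Talar, 3,874 m², $867,078.68):
Base rate for R-507 is 1.5% + $2.59/m².
Duty = $867,078.68 × 1.5% + 3,874 × $2.59 = $23,039.84.
Line 4 (S-673, Talar, 1,616 liters, $293,643.36):
Base rate for S-673 is 7.5% + $1.04/liter.
S-673 has an FTA preferential rate, but origin Talar is not Farena; base rate stands.
Duty = $293,643.36 × 7.5% + 1,616 × $1.04 = $23,703.89.
Total = $59,617.84 + $41,800.20 + $23,039.84 + $23,703.89 = $148,161.77.

$148,161.77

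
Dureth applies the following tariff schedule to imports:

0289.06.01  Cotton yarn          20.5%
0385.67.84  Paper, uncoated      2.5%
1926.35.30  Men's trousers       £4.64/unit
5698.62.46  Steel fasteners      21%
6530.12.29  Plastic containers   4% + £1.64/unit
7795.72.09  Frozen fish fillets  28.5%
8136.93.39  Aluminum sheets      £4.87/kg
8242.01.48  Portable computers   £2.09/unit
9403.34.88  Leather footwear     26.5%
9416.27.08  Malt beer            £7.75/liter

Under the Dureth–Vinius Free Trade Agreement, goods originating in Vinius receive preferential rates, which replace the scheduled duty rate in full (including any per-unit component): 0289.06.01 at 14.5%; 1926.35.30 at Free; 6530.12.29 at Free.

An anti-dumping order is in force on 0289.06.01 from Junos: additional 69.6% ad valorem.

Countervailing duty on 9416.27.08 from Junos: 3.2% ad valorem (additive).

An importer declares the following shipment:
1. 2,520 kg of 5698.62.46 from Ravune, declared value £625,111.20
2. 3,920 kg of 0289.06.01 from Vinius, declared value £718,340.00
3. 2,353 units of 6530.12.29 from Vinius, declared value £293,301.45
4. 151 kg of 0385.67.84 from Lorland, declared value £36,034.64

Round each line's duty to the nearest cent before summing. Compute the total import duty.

Line 1 (5698.62.46, Ravune, 2,520 kg, £625,111.20):
Base rate for 5698.62.46 is 21%.
Duty = £625,111.20 × 21% = £131,273.35.
Line 2 (0289.06.01, Vinius, 3,920 kg, £718,340.00):
Base rate for 0289.06.01 is 20.5%.
Origin Vinius qualifies under the Dureth–Vinius agreement and 0289.06.01 is covered: preferential rate 14.5% applies instead.
The additional-duty order on 0289.06.01 targets Junos, not Vinius; it does not apply.
Duty = £718,340.00 × 14.5% = £104,159.30.
Line 3 (6530.12.29, Vinius, 2,353 units, £293,301.45):
Base rate for 6530.12.29 is 4% + £1.64/unit.
Origin Vinius qualifies under the Dureth–Vinius agreement and 6530.12.29 is covered: preferential rate Free applies instead.
Duty = £293,301.45 × 0% = £0.00.
Line 4 (0385.67.84, Lorland, 151 kg, £36,034.64):
Base rate for 0385.67.84 is 2.5%.
Duty = £36,034.64 × 2.5% = £900.87.
Total = £131,273.35 + £104,159.30 + £0.00 + £900.87 = £236,333.52.

£236,333.52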